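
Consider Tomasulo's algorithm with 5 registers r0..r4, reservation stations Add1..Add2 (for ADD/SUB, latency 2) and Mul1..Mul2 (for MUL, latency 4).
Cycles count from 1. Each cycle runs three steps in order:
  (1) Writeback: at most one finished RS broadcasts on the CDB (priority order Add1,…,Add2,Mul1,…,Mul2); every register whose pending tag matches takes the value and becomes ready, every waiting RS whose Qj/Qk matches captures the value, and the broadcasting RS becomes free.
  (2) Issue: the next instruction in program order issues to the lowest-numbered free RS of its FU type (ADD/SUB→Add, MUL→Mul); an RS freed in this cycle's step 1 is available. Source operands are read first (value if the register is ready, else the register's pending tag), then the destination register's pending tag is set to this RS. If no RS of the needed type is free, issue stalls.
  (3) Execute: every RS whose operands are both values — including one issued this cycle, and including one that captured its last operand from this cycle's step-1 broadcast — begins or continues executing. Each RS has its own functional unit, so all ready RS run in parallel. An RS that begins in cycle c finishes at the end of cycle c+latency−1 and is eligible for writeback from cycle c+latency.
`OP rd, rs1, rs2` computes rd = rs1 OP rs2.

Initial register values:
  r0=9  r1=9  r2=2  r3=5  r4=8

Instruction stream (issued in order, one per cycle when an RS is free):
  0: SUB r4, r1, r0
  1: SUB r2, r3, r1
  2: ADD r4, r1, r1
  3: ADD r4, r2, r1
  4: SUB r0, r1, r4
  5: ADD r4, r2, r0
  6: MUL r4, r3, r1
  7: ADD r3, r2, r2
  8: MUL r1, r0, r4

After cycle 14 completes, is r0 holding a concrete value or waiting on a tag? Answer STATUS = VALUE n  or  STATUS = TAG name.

cycle 1: issue SUB r4<-Add1 // r0:9,r1:9,r2:2,r3:5,r4:Add1
cycle 2: issue SUB r2<-Add2 // r0:9,r1:9,r2:Add2,r3:5,r4:Add1
cycle 3: CDB Add1=0; issue ADD r4<-Add1 // r0:9,r1:9,r2:Add2,r3:5,r4:Add1
cycle 4: CDB Add2=-4; issue ADD r4<-Add2 // r0:9,r1:9,r2:-4,r3:5,r4:Add2
cycle 5: CDB Add1=18; issue SUB r0<-Add1 // r0:Add1,r1:9,r2:-4,r3:5,r4:Add2
cycle 6: CDB Add2=5; issue ADD r4<-Add2 // r0:Add1,r1:9,r2:-4,r3:5,r4:Add2
cycle 7: issue MUL r4<-Mul1 // r0:Add1,r1:9,r2:-4,r3:5,r4:Mul1
cycle 8: CDB Add1=4; issue ADD r3<-Add1 // r0:4,r1:9,r2:-4,r3:Add1,r4:Mul1
cycle 9: issue MUL r1<-Mul2 // r0:4,r1:Mul2,r2:-4,r3:Add1,r4:Mul1
cycle 10: CDB Add1=-8 // r0:4,r1:Mul2,r2:-4,r3:-8,r4:Mul1
cycle 11: CDB Add2=0 // r0:4,r1:Mul2,r2:-4,r3:-8,r4:Mul1
cycle 12: CDB Mul1=45 // r0:4,r1:Mul2,r2:-4,r3:-8,r4:45
cycle 13: - // r0:4,r1:Mul2,r2:-4,r3:-8,r4:45
cycle 14: - // r0:4,r1:Mul2,r2:-4,r3:-8,r4:45

STATUS = VALUE 4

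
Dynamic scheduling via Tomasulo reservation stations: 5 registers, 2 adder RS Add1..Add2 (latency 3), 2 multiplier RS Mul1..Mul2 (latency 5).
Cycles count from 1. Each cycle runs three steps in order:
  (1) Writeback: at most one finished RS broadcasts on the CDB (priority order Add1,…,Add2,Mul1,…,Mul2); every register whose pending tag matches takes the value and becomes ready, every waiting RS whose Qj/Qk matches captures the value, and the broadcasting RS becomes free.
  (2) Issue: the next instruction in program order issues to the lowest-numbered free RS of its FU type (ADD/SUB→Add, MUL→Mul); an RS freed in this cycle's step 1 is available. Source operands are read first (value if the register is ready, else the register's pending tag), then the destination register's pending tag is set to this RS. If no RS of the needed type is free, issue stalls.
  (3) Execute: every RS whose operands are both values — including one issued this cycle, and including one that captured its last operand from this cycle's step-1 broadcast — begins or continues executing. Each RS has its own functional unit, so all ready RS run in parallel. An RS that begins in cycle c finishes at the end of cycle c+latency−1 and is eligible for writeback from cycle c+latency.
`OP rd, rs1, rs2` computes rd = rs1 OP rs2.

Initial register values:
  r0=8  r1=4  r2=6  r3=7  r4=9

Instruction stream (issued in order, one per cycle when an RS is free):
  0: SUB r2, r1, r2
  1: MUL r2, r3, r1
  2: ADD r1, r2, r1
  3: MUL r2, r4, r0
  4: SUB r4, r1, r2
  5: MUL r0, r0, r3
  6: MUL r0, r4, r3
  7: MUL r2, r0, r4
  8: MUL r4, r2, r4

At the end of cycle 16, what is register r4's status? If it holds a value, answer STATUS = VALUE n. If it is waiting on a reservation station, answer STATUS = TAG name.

STATUS = VALUE -40

c1: issue SUB r2<-Add1 | r0:8,r1:4,r2:Add1,r3:7,r4:9
c2: issue MUL r2<-Mul1 | r0:8,r1:4,r2:Mul1,r3:7,r4:9
c3: issue ADD r1<-Add2 | r0:8,r1:Add2,r2:Mul1,r3:7,r4:9
c4: CDB Add1=-2; issue MUL r2<-Mul2 | r0:8,r1:Add2,r2:Mul2,r3:7,r4:9
c5: issue SUB r4<-Add1 | r0:8,r1:Add2,r2:Mul2,r3:7,r4:Add1
c6: stall | r0:8,r1:Add2,r2:Mul2,r3:7,r4:Add1
c7: CDB Mul1=28; issue MUL r0<-Mul1 | r0:Mul1,r1:Add2,r2:Mul2,r3:7,r4:Add1
c8: stall | r0:Mul1,r1:Add2,r2:Mul2,r3:7,r4:Add1
c9: CDB Mul2=72; issue MUL r0<-Mul2 | r0:Mul2,r1:Add2,r2:72,r3:7,r4:Add1
c10: CDB Add2=32; stall | r0:Mul2,r1:32,r2:72,r3:7,r4:Add1
c11: stall | r0:Mul2,r1:32,r2:72,r3:7,r4:Add1
c12: CDB Mul1=56; issue MUL r2<-Mul1 | r0:Mul2,r1:32,r2:Mul1,r3:7,r4:Add1
c13: CDB Add1=-40; stall | r0:Mul2,r1:32,r2:Mul1,r3:7,r4:-40
c14: stall | r0:Mul2,r1:32,r2:Mul1,r3:7,r4:-40
c15: stall | r0:Mul2,r1:32,r2:Mul1,r3:7,r4:-40
c16: stall | r0:Mul2,r1:32,r2:Mul1,r3:7,r4:-40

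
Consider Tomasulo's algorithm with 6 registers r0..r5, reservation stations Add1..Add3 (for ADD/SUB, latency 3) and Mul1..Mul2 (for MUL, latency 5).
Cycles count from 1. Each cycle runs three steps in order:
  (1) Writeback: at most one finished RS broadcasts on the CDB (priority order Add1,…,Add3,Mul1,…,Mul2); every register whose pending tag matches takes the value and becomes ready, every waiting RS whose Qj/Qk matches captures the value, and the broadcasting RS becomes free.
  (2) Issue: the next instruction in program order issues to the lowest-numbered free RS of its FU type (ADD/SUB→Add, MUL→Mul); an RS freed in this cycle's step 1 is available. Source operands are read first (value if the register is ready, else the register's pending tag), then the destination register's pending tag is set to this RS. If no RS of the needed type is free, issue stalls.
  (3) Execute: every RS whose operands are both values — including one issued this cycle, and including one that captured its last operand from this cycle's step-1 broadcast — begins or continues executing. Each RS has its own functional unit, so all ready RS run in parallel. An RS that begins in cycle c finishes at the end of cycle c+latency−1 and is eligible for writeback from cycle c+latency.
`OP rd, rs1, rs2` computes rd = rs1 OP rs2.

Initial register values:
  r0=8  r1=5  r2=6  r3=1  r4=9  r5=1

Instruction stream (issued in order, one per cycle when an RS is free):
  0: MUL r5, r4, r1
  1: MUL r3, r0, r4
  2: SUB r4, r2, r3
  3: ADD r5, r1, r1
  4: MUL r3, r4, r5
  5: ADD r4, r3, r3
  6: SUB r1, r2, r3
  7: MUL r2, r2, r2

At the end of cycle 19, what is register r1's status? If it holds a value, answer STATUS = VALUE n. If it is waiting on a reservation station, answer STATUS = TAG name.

  c1: issue MUL r5<-Mul1  regs: r0:8,r1:5,r2:6,r3:1,r4:9,r5:Mul1
  c2: issue MUL r3<-Mul2  regs: r0:8,r1:5,r2:6,r3:Mul2,r4:9,r5:Mul1
  c3: issue SUB r4<-Add1  regs: r0:8,r1:5,r2:6,r3:Mul2,r4:Add1,r5:Mul1
  c4: issue ADD r5<-Add2  regs: r0:8,r1:5,r2:6,r3:Mul2,r4:Add1,r5:Add2
  c5: stall  regs: r0:8,r1:5,r2:6,r3:Mul2,r4:Add1,r5:Add2
  c6: CDB Mul1=45; issue MUL r3<-Mul1  regs: r0:8,r1:5,r2:6,r3:Mul1,r4:Add1,r5:Add2
  c7: CDB Add2=10; issue ADD r4<-Add2  regs: r0:8,r1:5,r2:6,r3:Mul1,r4:Add2,r5:10
  c8: CDB Mul2=72; issue SUB r1<-Add3  regs: r0:8,r1:Add3,r2:6,r3:Mul1,r4:Add2,r5:10
  c9: issue MUL r2<-Mul2  regs: r0:8,r1:Add3,r2:Mul2,r3:Mul1,r4:Add2,r5:10
  c10: -  regs: r0:8,r1:Add3,r2:Mul2,r3:Mul1,r4:Add2,r5:10
  c11: CDB Add1=-66  regs: r0:8,r1:Add3,r2:Mul2,r3:Mul1,r4:Add2,r5:10
  c12: -  regs: r0:8,r1:Add3,r2:Mul2,r3:Mul1,r4:Add2,r5:10
  c13: -  regs: r0:8,r1:Add3,r2:Mul2,r3:Mul1,r4:Add2,r5:10
  c14: CDB Mul2=36  regs: r0:8,r1:Add3,r2:36,r3:Mul1,r4:Add2,r5:10
  c15: -  regs: r0:8,r1:Add3,r2:36,r3:Mul1,r4:Add2,r5:10
  c16: CDB Mul1=-660  regs: r0:8,r1:Add3,r2:36,r3:-660,r4:Add2,r5:10
  c17: -  regs: r0:8,r1:Add3,r2:36,r3:-660,r4:Add2,r5:10
  c18: -  regs: r0:8,r1:Add3,r2:36,r3:-660,r4:Add2,r5:10
  c19: CDB Add2=-1320  regs: r0:8,r1:Add3,r2:36,r3:-660,r4:-1320,r5:10

STATUS = TAG Add3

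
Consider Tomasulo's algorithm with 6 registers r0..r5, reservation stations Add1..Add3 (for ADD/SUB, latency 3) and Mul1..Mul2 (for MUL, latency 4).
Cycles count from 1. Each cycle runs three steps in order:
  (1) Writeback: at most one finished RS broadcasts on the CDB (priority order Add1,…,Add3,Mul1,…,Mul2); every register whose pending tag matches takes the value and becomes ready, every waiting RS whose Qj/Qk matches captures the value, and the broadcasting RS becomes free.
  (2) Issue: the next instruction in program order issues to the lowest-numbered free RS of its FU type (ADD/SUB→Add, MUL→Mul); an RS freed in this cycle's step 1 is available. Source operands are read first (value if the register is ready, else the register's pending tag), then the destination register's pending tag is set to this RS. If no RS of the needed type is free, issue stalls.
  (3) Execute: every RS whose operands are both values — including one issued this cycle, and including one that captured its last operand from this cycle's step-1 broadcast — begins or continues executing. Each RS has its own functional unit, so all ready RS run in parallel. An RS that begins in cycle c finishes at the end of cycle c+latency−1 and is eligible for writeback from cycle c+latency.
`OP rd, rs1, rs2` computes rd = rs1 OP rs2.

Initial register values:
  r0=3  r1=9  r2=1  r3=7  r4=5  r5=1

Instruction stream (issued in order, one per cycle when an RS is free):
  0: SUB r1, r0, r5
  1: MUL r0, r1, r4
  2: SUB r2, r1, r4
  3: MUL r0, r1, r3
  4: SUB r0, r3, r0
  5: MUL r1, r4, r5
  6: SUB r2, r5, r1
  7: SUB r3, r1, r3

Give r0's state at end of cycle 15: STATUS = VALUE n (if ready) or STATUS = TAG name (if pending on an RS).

  c1: issue SUB r1<-Add1  regs: r0:3,r1:Add1,r2:1,r3:7,r4:5,r5:1
  c2: issue MUL r0<-Mul1  regs: r0:Mul1,r1:Add1,r2:1,r3:7,r4:5,r5:1
  c3: issue SUB r2<-Add2  regs: r0:Mul1,r1:Add1,r2:Add2,r3:7,r4:5,r5:1
  c4: CDB Add1=2; issue MUL r0<-Mul2  regs: r0:Mul2,r1:2,r2:Add2,r3:7,r4:5,r5:1
  c5: issue SUB r0<-Add1  regs: r0:Add1,r1:2,r2:Add2,r3:7,r4:5,r5:1
  c6: stall  regs: r0:Add1,r1:2,r2:Add2,r3:7,r4:5,r5:1
  c7: CDB Add2=-3; stall  regs: r0:Add1,r1:2,r2:-3,r3:7,r4:5,r5:1
  c8: CDB Mul1=10; issue MUL r1<-Mul1  regs: r0:Add1,r1:Mul1,r2:-3,r3:7,r4:5,r5:1
  c9: CDB Mul2=14; issue SUB r2<-Add2  regs: r0:Add1,r1:Mul1,r2:Add2,r3:7,r4:5,r5:1
  c10: issue SUB r3<-Add3  regs: r0:Add1,r1:Mul1,r2:Add2,r3:Add3,r4:5,r5:1
  c11: -  regs: r0:Add1,r1:Mul1,r2:Add2,r3:Add3,r4:5,r5:1
  c12: CDB Add1=-7  regs: r0:-7,r1:Mul1,r2:Add2,r3:Add3,r4:5,r5:1
  c13: CDB Mul1=5  regs: r0:-7,r1:5,r2:Add2,r3:Add3,r4:5,r5:1
  c14: -  regs: r0:-7,r1:5,r2:Add2,r3:Add3,r4:5,r5:1
  c15: -  regs: r0:-7,r1:5,r2:Add2,r3:Add3,r4:5,r5:1

STATUS = VALUE -7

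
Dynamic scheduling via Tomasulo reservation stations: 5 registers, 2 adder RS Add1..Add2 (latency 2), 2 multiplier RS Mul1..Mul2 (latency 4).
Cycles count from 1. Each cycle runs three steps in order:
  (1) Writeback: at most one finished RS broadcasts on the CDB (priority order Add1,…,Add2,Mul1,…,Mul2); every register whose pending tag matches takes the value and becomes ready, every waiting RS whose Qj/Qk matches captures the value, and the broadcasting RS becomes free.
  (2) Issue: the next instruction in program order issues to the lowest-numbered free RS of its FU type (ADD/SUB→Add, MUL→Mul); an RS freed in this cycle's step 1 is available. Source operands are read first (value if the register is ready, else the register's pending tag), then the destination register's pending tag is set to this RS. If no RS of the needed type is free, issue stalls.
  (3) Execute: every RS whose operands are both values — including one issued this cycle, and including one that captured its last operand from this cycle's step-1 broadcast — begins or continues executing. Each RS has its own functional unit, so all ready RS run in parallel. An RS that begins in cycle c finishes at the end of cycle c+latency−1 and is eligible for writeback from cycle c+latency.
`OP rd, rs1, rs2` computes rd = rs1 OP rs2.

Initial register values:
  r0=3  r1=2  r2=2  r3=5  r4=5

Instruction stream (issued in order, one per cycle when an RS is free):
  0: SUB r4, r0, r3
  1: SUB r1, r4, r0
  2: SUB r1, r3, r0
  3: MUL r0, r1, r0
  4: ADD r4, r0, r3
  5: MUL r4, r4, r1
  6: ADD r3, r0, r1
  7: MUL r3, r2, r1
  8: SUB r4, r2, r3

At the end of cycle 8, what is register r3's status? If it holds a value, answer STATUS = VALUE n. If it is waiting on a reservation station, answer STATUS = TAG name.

STATUS = TAG Add2

  c1: issue SUB r4<-Add1  regs: r0:3,r1:2,r2:2,r3:5,r4:Add1
  c2: issue SUB r1<-Add2  regs: r0:3,r1:Add2,r2:2,r3:5,r4:Add1
  c3: CDB Add1=-2; issue SUB r1<-Add1  regs: r0:3,r1:Add1,r2:2,r3:5,r4:-2
  c4: issue MUL r0<-Mul1  regs: r0:Mul1,r1:Add1,r2:2,r3:5,r4:-2
  c5: CDB Add1=2; issue ADD r4<-Add1  regs: r0:Mul1,r1:2,r2:2,r3:5,r4:Add1
  c6: CDB Add2=-5; issue MUL r4<-Mul2  regs: r0:Mul1,r1:2,r2:2,r3:5,r4:Mul2
  c7: issue ADD r3<-Add2  regs: r0:Mul1,r1:2,r2:2,r3:Add2,r4:Mul2
  c8: stall  regs: r0:Mul1,r1:2,r2:2,r3:Add2,r4:Mul2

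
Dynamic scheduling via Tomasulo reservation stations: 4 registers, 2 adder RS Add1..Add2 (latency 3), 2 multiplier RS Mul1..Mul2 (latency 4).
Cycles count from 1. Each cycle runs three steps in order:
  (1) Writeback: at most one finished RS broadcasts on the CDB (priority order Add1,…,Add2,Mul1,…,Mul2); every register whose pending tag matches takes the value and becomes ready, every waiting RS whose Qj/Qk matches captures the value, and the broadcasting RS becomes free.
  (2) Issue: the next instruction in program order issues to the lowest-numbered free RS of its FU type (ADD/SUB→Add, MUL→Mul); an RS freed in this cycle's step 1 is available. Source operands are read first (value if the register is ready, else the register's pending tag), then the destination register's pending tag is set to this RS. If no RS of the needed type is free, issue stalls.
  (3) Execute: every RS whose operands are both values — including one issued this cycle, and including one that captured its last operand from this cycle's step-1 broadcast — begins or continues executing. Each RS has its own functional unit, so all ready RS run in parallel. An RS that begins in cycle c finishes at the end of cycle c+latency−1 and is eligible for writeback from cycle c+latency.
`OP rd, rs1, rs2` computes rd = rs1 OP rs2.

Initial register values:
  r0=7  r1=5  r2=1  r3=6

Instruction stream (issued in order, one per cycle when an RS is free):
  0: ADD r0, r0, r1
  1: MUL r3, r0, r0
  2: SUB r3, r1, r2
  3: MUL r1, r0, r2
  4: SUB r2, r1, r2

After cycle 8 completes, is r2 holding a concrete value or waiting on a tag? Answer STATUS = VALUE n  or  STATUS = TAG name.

  c1: issue ADD r0<-Add1  regs: r0:Add1,r1:5,r2:1,r3:6
  c2: issue MUL r3<-Mul1  regs: r0:Add1,r1:5,r2:1,r3:Mul1
  c3: issue SUB r3<-Add2  regs: r0:Add1,r1:5,r2:1,r3:Add2
  c4: CDB Add1=12; issue MUL r1<-Mul2  regs: r0:12,r1:Mul2,r2:1,r3:Add2
  c5: issue SUB r2<-Add1  regs: r0:12,r1:Mul2,r2:Add1,r3:Add2
  c6: CDB Add2=4  regs: r0:12,r1:Mul2,r2:Add1,r3:4
  c7: -  regs: r0:12,r1:Mul2,r2:Add1,r3:4
  c8: CDB Mul1=144  regs: r0:12,r1:Mul2,r2:Add1,r3:4

STATUS = TAG Add1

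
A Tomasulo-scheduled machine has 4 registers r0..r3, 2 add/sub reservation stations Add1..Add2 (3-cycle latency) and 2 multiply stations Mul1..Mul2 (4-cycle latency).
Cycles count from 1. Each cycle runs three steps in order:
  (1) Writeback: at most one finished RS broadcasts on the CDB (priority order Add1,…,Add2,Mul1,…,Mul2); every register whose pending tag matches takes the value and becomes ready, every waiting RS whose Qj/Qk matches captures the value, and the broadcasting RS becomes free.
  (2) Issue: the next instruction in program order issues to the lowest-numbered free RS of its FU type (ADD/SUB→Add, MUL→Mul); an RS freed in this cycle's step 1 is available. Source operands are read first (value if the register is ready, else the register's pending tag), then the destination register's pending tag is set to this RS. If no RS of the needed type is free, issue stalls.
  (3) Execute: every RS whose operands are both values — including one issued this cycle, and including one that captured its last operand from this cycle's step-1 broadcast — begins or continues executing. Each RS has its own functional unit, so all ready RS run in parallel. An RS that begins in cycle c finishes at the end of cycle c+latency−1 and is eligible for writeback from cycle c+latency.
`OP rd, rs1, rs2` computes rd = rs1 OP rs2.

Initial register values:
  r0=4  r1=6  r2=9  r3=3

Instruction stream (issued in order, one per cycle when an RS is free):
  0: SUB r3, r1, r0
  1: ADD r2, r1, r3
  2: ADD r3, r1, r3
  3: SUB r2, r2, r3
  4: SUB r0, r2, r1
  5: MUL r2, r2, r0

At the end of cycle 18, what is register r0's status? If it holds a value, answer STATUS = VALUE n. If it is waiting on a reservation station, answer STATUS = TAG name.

cycle 1: issue SUB r3<-Add1 // r0:4,r1:6,r2:9,r3:Add1
cycle 2: issue ADD r2<-Add2 // r0:4,r1:6,r2:Add2,r3:Add1
cycle 3: stall // r0:4,r1:6,r2:Add2,r3:Add1
cycle 4: CDB Add1=2; issue ADD r3<-Add1 // r0:4,r1:6,r2:Add2,r3:Add1
cycle 5: stall // r0:4,r1:6,r2:Add2,r3:Add1
cycle 6: stall // r0:4,r1:6,r2:Add2,r3:Add1
cycle 7: CDB Add1=8; issue SUB r2<-Add1 // r0:4,r1:6,r2:Add1,r3:8
cycle 8: CDB Add2=8; issue SUB r0<-Add2 // r0:Add2,r1:6,r2:Add1,r3:8
cycle 9: issue MUL r2<-Mul1 // r0:Add2,r1:6,r2:Mul1,r3:8
cycle 10: - // r0:Add2,r1:6,r2:Mul1,r3:8
cycle 11: CDB Add1=0 // r0:Add2,r1:6,r2:Mul1,r3:8
cycle 12: - // r0:Add2,r1:6,r2:Mul1,r3:8
cycle 13: - // r0:Add2,r1:6,r2:Mul1,r3:8
cycle 14: CDB Add2=-6 // r0:-6,r1:6,r2:Mul1,r3:8
cycle 15: - // r0:-6,r1:6,r2:Mul1,r3:8
cycle 16: - // r0:-6,r1:6,r2:Mul1,r3:8
cycle 17: - // r0:-6,r1:6,r2:Mul1,r3:8
cycle 18: CDB Mul1=0 // r0:-6,r1:6,r2:0,r3:8

STATUS = VALUE -6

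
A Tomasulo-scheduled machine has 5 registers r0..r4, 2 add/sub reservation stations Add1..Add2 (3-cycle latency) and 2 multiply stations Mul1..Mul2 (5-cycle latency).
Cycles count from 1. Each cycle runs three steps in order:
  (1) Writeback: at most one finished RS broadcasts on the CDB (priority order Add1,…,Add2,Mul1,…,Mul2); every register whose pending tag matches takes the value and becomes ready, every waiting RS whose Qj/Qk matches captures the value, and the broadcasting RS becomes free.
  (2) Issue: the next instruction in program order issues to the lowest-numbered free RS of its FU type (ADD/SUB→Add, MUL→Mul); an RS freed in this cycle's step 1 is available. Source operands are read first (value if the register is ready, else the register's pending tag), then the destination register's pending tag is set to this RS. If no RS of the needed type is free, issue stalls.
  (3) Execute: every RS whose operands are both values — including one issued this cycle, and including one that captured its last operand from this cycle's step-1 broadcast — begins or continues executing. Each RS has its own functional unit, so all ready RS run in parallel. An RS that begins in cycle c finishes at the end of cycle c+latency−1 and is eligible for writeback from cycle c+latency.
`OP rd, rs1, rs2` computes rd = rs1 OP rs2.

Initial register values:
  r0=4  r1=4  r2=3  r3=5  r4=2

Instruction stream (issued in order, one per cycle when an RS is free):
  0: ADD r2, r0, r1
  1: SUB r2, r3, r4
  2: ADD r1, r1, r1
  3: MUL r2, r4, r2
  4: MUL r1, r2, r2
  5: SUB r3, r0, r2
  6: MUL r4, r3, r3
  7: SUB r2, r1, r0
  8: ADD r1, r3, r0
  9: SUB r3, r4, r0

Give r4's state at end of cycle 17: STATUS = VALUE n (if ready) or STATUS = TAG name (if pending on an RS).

  c1: issue ADD r2<-Add1  regs: r0:4,r1:4,r2:Add1,r3:5,r4:2
  c2: issue SUB r2<-Add2  regs: r0:4,r1:4,r2:Add2,r3:5,r4:2
  c3: stall  regs: r0:4,r1:4,r2:Add2,r3:5,r4:2
  c4: CDB Add1=8; issue ADD r1<-Add1  regs: r0:4,r1:Add1,r2:Add2,r3:5,r4:2
  c5: CDB Add2=3; issue MUL r2<-Mul1  regs: r0:4,r1:Add1,r2:Mul1,r3:5,r4:2
  c6: issue MUL r1<-Mul2  regs: r0:4,r1:Mul2,r2:Mul1,r3:5,r4:2
  c7: CDB Add1=8; issue SUB r3<-Add1  regs: r0:4,r1:Mul2,r2:Mul1,r3:Add1,r4:2
  c8: stall  regs: r0:4,r1:Mul2,r2:Mul1,r3:Add1,r4:2
  c9: stall  regs: r0:4,r1:Mul2,r2:Mul1,r3:Add1,r4:2
  c10: CDB Mul1=6; issue MUL r4<-Mul1  regs: r0:4,r1:Mul2,r2:6,r3:Add1,r4:Mul1
  c11: issue SUB r2<-Add2  regs: r0:4,r1:Mul2,r2:Add2,r3:Add1,r4:Mul1
  c12: stall  regs: r0:4,r1:Mul2,r2:Add2,r3:Add1,r4:Mul1
  c13: CDB Add1=-2; issue ADD r1<-Add1  regs: r0:4,r1:Add1,r2:Add2,r3:-2,r4:Mul1
  c14: stall  regs: r0:4,r1:Add1,r2:Add2,r3:-2,r4:Mul1
  c15: CDB Mul2=36; stall  regs: r0:4,r1:Add1,r2:Add2,r3:-2,r4:Mul1
  c16: CDB Add1=2; issue SUB r3<-Add1  regs: r0:4,r1:2,r2:Add2,r3:Add1,r4:Mul1
  c17: -  regs: r0:4,r1:2,r2:Add2,r3:Add1,r4:Mul1

STATUS = TAG Mul1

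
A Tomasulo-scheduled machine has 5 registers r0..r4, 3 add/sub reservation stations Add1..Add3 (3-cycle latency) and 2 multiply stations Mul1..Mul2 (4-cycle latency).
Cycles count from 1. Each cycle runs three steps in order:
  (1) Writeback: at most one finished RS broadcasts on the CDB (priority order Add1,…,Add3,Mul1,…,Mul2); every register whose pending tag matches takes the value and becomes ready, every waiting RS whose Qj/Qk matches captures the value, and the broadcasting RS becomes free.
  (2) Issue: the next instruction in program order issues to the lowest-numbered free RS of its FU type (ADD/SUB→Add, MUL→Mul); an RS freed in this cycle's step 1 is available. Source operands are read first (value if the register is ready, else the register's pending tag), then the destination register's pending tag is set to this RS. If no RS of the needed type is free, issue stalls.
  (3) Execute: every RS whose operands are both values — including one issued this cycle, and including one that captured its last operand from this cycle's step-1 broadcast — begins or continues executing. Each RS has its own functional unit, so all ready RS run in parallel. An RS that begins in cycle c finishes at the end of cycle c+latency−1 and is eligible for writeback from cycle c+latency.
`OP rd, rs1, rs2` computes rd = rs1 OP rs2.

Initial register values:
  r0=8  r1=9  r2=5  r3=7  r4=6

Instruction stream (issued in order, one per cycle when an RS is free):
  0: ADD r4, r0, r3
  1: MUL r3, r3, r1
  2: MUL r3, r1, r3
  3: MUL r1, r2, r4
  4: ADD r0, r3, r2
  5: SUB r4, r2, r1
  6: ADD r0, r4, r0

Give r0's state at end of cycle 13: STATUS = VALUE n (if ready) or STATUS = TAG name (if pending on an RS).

cycle 1: issue ADD r4<-Add1 // r0:8,r1:9,r2:5,r3:7,r4:Add1
cycle 2: issue MUL r3<-Mul1 // r0:8,r1:9,r2:5,r3:Mul1,r4:Add1
cycle 3: issue MUL r3<-Mul2 // r0:8,r1:9,r2:5,r3:Mul2,r4:Add1
cycle 4: CDB Add1=15; stall // r0:8,r1:9,r2:5,r3:Mul2,r4:15
cycle 5: stall // r0:8,r1:9,r2:5,r3:Mul2,r4:15
cycle 6: CDB Mul1=63; issue MUL r1<-Mul1 // r0:8,r1:Mul1,r2:5,r3:Mul2,r4:15
cycle 7: issue ADD r0<-Add1 // r0:Add1,r1:Mul1,r2:5,r3:Mul2,r4:15
cycle 8: issue SUB r4<-Add2 // r0:Add1,r1:Mul1,r2:5,r3:Mul2,r4:Add2
cycle 9: issue ADD r0<-Add3 // r0:Add3,r1:Mul1,r2:5,r3:Mul2,r4:Add2
cycle 10: CDB Mul1=75 // r0:Add3,r1:75,r2:5,r3:Mul2,r4:Add2
cycle 11: CDB Mul2=567 // r0:Add3,r1:75,r2:5,r3:567,r4:Add2
cycle 12: - // r0:Add3,r1:75,r2:5,r3:567,r4:Add2
cycle 13: CDB Add2=-70 // r0:Add3,r1:75,r2:5,r3:567,r4:-70

STATUS = TAG Add3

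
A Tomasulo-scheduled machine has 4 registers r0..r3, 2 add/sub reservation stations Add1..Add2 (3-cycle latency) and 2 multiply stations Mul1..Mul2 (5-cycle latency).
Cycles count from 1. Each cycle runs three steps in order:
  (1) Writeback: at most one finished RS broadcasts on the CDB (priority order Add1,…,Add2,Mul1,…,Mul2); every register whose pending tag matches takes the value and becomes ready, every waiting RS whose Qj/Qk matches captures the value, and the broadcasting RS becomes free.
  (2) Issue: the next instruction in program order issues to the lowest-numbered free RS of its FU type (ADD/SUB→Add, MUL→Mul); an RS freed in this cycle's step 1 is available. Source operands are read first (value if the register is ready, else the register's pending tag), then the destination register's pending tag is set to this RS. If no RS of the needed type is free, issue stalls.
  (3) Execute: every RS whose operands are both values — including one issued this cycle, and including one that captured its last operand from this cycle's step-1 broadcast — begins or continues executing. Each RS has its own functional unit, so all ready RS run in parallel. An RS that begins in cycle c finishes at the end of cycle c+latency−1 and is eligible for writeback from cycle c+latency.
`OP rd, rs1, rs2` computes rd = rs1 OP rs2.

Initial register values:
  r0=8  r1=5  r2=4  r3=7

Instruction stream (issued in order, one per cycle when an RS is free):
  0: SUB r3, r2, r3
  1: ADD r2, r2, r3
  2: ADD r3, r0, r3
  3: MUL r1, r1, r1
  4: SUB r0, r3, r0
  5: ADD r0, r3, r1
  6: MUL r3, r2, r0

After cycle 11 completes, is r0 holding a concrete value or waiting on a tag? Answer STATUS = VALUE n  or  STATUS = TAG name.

STATUS = TAG Add2

cycle 1: issue SUB r3<-Add1 // r0:8,r1:5,r2:4,r3:Add1
cycle 2: issue ADD r2<-Add2 // r0:8,r1:5,r2:Add2,r3:Add1
cycle 3: stall // r0:8,r1:5,r2:Add2,r3:Add1
cycle 4: CDB Add1=-3; issue ADD r3<-Add1 // r0:8,r1:5,r2:Add2,r3:Add1
cycle 5: issue MUL r1<-Mul1 // r0:8,r1:Mul1,r2:Add2,r3:Add1
cycle 6: stall // r0:8,r1:Mul1,r2:Add2,r3:Add1
cycle 7: CDB Add1=5; issue SUB r0<-Add1 // r0:Add1,r1:Mul1,r2:Add2,r3:5
cycle 8: CDB Add2=1; issue ADD r0<-Add2 // r0:Add2,r1:Mul1,r2:1,r3:5
cycle 9: issue MUL r3<-Mul2 // r0:Add2,r1:Mul1,r2:1,r3:Mul2
cycle 10: CDB Add1=-3 // r0:Add2,r1:Mul1,r2:1,r3:Mul2
cycle 11: CDB Mul1=25 // r0:Add2,r1:25,r2:1,r3:Mul2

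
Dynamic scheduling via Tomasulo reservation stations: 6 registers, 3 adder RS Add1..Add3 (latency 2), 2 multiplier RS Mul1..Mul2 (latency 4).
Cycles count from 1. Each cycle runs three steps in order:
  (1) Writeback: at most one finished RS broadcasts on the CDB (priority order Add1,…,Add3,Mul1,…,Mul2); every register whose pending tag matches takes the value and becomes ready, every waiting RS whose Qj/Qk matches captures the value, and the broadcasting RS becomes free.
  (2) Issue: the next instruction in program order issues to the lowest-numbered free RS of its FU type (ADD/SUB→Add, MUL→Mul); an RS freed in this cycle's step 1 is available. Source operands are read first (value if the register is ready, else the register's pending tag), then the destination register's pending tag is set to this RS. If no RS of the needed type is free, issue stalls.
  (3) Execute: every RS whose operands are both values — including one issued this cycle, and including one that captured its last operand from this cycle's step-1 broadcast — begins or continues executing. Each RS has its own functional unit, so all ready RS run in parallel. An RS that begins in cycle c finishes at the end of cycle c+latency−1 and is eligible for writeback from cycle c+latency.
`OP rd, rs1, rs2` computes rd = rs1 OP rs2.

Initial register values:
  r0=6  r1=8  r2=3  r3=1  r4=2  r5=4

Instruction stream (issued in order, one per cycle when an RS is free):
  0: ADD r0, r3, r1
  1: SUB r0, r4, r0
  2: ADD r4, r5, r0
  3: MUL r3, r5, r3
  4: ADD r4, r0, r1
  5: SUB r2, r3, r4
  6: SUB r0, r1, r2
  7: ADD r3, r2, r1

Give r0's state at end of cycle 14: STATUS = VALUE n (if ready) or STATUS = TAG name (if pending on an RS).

STATUS = VALUE 5

c1: issue ADD r0<-Add1 | r0:Add1,r1:8,r2:3,r3:1,r4:2,r5:4
c2: issue SUB r0<-Add2 | r0:Add2,r1:8,r2:3,r3:1,r4:2,r5:4
c3: CDB Add1=9; issue ADD r4<-Add1 | r0:Add2,r1:8,r2:3,r3:1,r4:Add1,r5:4
c4: issue MUL r3<-Mul1 | r0:Add2,r1:8,r2:3,r3:Mul1,r4:Add1,r5:4
c5: CDB Add2=-7; issue ADD r4<-Add2 | r0:-7,r1:8,r2:3,r3:Mul1,r4:Add2,r5:4
c6: issue SUB r2<-Add3 | r0:-7,r1:8,r2:Add3,r3:Mul1,r4:Add2,r5:4
c7: CDB Add1=-3; issue SUB r0<-Add1 | r0:Add1,r1:8,r2:Add3,r3:Mul1,r4:Add2,r5:4
c8: CDB Add2=1; issue ADD r3<-Add2 | r0:Add1,r1:8,r2:Add3,r3:Add2,r4:1,r5:4
c9: CDB Mul1=4 | r0:Add1,r1:8,r2:Add3,r3:Add2,r4:1,r5:4
c10: - | r0:Add1,r1:8,r2:Add3,r3:Add2,r4:1,r5:4
c11: CDB Add3=3 | r0:Add1,r1:8,r2:3,r3:Add2,r4:1,r5:4
c12: - | r0:Add1,r1:8,r2:3,r3:Add2,r4:1,r5:4
c13: CDB Add1=5 | r0:5,r1:8,r2:3,r3:Add2,r4:1,r5:4
c14: CDB Add2=11 | r0:5,r1:8,r2:3,r3:11,r4:1,r5:4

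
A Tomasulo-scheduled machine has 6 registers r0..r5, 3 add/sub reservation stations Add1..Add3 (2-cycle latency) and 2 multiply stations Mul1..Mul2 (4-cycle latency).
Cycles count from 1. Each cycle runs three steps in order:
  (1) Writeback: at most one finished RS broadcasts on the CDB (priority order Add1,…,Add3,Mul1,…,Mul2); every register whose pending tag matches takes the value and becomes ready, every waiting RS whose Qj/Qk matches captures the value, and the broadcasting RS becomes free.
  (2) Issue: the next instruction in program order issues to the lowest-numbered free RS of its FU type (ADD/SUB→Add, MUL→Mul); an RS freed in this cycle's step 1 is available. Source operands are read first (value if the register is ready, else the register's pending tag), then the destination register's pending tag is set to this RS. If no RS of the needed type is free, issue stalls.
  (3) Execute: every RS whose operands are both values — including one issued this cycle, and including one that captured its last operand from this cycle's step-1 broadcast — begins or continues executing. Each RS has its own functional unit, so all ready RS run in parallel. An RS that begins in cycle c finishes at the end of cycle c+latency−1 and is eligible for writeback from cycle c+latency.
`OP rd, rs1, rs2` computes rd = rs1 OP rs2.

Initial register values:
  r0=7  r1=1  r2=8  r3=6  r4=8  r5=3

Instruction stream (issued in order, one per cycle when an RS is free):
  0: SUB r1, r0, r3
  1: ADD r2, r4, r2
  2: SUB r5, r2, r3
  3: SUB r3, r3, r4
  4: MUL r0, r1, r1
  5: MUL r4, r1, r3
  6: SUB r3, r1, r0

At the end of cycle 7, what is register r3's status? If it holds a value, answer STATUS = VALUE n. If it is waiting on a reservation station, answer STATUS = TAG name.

c1: issue SUB r1<-Add1 | r0:7,r1:Add1,r2:8,r3:6,r4:8,r5:3
c2: issue ADD r2<-Add2 | r0:7,r1:Add1,r2:Add2,r3:6,r4:8,r5:3
c3: CDB Add1=1; issue SUB r5<-Add1 | r0:7,r1:1,r2:Add2,r3:6,r4:8,r5:Add1
c4: CDB Add2=16; issue SUB r3<-Add2 | r0:7,r1:1,r2:16,r3:Add2,r4:8,r5:Add1
c5: issue MUL r0<-Mul1 | r0:Mul1,r1:1,r2:16,r3:Add2,r4:8,r5:Add1
c6: CDB Add1=10; issue MUL r4<-Mul2 | r0:Mul1,r1:1,r2:16,r3:Add2,r4:Mul2,r5:10
c7: CDB Add2=-2; issue SUB r3<-Add1 | r0:Mul1,r1:1,r2:16,r3:Add1,r4:Mul2,r5:10

STATUS = TAG Add1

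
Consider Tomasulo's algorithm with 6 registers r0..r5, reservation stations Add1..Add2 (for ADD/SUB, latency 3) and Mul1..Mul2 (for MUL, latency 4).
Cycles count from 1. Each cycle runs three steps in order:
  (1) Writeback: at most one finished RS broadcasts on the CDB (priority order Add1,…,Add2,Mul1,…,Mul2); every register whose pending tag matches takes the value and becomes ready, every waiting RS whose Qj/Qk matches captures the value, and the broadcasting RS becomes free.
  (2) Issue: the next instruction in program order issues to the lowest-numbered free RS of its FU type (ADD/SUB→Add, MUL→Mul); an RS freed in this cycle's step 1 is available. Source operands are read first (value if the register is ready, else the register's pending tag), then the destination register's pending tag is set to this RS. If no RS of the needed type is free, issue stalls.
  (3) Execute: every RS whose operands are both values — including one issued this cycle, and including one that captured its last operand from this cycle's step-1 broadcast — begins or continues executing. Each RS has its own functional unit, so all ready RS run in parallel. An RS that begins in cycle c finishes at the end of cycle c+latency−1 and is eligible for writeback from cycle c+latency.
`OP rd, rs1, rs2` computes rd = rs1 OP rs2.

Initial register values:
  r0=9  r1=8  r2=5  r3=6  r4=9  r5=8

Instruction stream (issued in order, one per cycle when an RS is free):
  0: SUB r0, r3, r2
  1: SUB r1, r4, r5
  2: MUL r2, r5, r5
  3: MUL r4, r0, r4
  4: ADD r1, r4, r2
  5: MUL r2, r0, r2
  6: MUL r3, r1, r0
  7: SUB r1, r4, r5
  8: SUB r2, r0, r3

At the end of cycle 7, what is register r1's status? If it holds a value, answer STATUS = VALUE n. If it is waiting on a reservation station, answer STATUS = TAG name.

c1: issue SUB r0<-Add1 | r0:Add1,r1:8,r2:5,r3:6,r4:9,r5:8
c2: issue SUB r1<-Add2 | r0:Add1,r1:Add2,r2:5,r3:6,r4:9,r5:8
c3: issue MUL r2<-Mul1 | r0:Add1,r1:Add2,r2:Mul1,r3:6,r4:9,r5:8
c4: CDB Add1=1; issue MUL r4<-Mul2 | r0:1,r1:Add2,r2:Mul1,r3:6,r4:Mul2,r5:8
c5: CDB Add2=1; issue ADD r1<-Add1 | r0:1,r1:Add1,r2:Mul1,r3:6,r4:Mul2,r5:8
c6: stall | r0:1,r1:Add1,r2:Mul1,r3:6,r4:Mul2,r5:8
c7: CDB Mul1=64; issue MUL r2<-Mul1 | r0:1,r1:Add1,r2:Mul1,r3:6,r4:Mul2,r5:8

STATUS = TAG Add1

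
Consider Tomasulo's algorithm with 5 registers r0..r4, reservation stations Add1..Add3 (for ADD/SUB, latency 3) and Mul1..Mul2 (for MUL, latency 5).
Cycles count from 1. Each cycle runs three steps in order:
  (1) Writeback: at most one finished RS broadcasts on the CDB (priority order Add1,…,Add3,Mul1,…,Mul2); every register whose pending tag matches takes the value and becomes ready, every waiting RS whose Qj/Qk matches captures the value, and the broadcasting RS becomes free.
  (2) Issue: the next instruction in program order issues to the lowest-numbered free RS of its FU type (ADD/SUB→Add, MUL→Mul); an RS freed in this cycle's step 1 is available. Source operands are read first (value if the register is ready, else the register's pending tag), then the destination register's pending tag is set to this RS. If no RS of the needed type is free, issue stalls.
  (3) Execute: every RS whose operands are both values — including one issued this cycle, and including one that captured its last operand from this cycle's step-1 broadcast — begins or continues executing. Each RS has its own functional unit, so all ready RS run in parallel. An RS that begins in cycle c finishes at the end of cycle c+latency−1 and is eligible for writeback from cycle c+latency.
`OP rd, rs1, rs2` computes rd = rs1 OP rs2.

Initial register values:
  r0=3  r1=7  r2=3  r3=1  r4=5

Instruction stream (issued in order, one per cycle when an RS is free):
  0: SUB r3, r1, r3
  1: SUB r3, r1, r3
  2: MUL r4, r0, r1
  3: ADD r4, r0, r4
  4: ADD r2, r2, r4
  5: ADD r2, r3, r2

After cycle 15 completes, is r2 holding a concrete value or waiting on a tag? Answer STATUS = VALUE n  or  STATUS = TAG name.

STATUS = TAG Add2

cycle 1: issue SUB r3<-Add1 // r0:3,r1:7,r2:3,r3:Add1,r4:5
cycle 2: issue SUB r3<-Add2 // r0:3,r1:7,r2:3,r3:Add2,r4:5
cycle 3: issue MUL r4<-Mul1 // r0:3,r1:7,r2:3,r3:Add2,r4:Mul1
cycle 4: CDB Add1=6; issue ADD r4<-Add1 // r0:3,r1:7,r2:3,r3:Add2,r4:Add1
cycle 5: issue ADD r2<-Add3 // r0:3,r1:7,r2:Add3,r3:Add2,r4:Add1
cycle 6: stall // r0:3,r1:7,r2:Add3,r3:Add2,r4:Add1
cycle 7: CDB Add2=1; issue ADD r2<-Add2 // r0:3,r1:7,r2:Add2,r3:1,r4:Add1
cycle 8: CDB Mul1=21 // r0:3,r1:7,r2:Add2,r3:1,r4:Add1
cycle 9: - // r0:3,r1:7,r2:Add2,r3:1,r4:Add1
cycle 10: - // r0:3,r1:7,r2:Add2,r3:1,r4:Add1
cycle 11: CDB Add1=24 // r0:3,r1:7,r2:Add2,r3:1,r4:24
cycle 12: - // r0:3,r1:7,r2:Add2,r3:1,r4:24
cycle 13: - // r0:3,r1:7,r2:Add2,r3:1,r4:24
cycle 14: CDB Add3=27 // r0:3,r1:7,r2:Add2,r3:1,r4:24
cycle 15: - // r0:3,r1:7,r2:Add2,r3:1,r4:24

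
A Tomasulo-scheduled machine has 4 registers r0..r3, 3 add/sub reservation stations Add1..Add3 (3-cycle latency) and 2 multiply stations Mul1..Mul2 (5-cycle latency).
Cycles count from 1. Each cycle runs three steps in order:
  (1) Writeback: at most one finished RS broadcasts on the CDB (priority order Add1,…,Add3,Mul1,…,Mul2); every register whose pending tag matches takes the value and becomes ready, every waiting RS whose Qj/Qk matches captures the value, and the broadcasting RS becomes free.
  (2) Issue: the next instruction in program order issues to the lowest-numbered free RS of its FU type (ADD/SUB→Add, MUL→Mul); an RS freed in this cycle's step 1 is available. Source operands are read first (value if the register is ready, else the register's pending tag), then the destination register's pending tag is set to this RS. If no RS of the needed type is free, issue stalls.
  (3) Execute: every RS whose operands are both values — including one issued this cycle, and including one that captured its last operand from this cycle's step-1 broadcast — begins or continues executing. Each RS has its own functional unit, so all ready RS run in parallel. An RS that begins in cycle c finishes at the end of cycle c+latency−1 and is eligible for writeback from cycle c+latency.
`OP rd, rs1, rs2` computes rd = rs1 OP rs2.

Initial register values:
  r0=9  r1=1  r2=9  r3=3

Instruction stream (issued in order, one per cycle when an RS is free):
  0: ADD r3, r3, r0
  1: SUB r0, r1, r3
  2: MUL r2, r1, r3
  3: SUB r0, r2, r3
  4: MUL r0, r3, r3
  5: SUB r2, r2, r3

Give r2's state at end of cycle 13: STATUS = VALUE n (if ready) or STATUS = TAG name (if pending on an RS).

  c1: issue ADD r3<-Add1  regs: r0:9,r1:1,r2:9,r3:Add1
  c2: issue SUB r0<-Add2  regs: r0:Add2,r1:1,r2:9,r3:Add1
  c3: issue MUL r2<-Mul1  regs: r0:Add2,r1:1,r2:Mul1,r3:Add1
  c4: CDB Add1=12; issue SUB r0<-Add1  regs: r0:Add1,r1:1,r2:Mul1,r3:12
  c5: issue MUL r0<-Mul2  regs: r0:Mul2,r1:1,r2:Mul1,r3:12
  c6: issue SUB r2<-Add3  regs: r0:Mul2,r1:1,r2:Add3,r3:12
  c7: CDB Add2=-11  regs: r0:Mul2,r1:1,r2:Add3,r3:12
  c8: -  regs: r0:Mul2,r1:1,r2:Add3,r3:12
  c9: CDB Mul1=12  regs: r0:Mul2,r1:1,r2:Add3,r3:12
  c10: CDB Mul2=144  regs: r0:144,r1:1,r2:Add3,r3:12
  c11: -  regs: r0:144,r1:1,r2:Add3,r3:12
  c12: CDB Add1=0  regs: r0:144,r1:1,r2:Add3,r3:12
  c13: CDB Add3=0  regs: r0:144,r1:1,r2:0,r3:12

STATUS = VALUE 0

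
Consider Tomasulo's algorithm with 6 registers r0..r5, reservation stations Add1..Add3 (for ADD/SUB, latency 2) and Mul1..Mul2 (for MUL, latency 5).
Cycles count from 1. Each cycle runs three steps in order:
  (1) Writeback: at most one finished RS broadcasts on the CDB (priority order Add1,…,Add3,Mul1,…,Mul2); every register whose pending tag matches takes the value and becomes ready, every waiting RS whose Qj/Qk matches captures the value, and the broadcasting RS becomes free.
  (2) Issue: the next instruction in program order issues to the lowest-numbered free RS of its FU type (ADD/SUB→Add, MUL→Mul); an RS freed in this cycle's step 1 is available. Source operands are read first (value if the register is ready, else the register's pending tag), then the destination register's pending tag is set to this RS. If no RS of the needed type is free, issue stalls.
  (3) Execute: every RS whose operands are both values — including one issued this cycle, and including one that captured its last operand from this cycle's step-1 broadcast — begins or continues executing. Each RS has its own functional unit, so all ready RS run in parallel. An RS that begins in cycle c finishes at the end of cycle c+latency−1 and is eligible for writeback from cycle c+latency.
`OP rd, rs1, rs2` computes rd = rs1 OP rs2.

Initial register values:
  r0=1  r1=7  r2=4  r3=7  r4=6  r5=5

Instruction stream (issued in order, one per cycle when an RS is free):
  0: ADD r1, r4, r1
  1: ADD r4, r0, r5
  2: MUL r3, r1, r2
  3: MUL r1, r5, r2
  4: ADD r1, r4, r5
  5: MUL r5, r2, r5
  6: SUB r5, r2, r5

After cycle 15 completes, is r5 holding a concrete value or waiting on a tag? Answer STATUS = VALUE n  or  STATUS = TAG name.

STATUS = VALUE -16

  c1: issue ADD r1<-Add1  regs: r0:1,r1:Add1,r2:4,r3:7,r4:6,r5:5
  c2: issue ADD r4<-Add2  regs: r0:1,r1:Add1,r2:4,r3:7,r4:Add2,r5:5
  c3: CDB Add1=13; issue MUL r3<-Mul1  regs: r0:1,r1:13,r2:4,r3:Mul1,r4:Add2,r5:5
  c4: CDB Add2=6; issue MUL r1<-Mul2  regs: r0:1,r1:Mul2,r2:4,r3:Mul1,r4:6,r5:5
  c5: issue ADD r1<-Add1  regs: r0:1,r1:Add1,r2:4,r3:Mul1,r4:6,r5:5
  c6: stall  regs: r0:1,r1:Add1,r2:4,r3:Mul1,r4:6,r5:5
  c7: CDB Add1=11; stall  regs: r0:1,r1:11,r2:4,r3:Mul1,r4:6,r5:5
  c8: CDB Mul1=52; issue MUL r5<-Mul1  regs: r0:1,r1:11,r2:4,r3:52,r4:6,r5:Mul1
  c9: CDB Mul2=20; issue SUB r5<-Add1  regs: r0:1,r1:11,r2:4,r3:52,r4:6,r5:Add1
  c10: -  regs: r0:1,r1:11,r2:4,r3:52,r4:6,r5:Add1
  c11: -  regs: r0:1,r1:11,r2:4,r3:52,r4:6,r5:Add1
  c12: -  regs: r0:1,r1:11,r2:4,r3:52,r4:6,r5:Add1
  c13: CDB Mul1=20  regs: r0:1,r1:11,r2:4,r3:52,r4:6,r5:Add1
  c14: -  regs: r0:1,r1:11,r2:4,r3:52,r4:6,r5:Add1
  c15: CDB Add1=-16  regs: r0:1,r1:11,r2:4,r3:52,r4:6,r5:-16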